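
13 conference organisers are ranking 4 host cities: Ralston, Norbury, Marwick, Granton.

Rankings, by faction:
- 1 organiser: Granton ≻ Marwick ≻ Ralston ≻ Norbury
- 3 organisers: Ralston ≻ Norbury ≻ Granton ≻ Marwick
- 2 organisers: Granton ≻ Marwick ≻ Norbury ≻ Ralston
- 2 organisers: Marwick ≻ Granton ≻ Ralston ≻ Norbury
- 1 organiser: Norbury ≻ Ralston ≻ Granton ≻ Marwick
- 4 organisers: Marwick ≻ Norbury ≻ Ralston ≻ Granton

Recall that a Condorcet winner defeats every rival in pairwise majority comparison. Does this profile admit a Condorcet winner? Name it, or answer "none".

none

Check each pair by majority over 13 ballots:
Ralston–Norbury: Norbury 7–6.
Ralston vs Marwick: Marwick, 9–4.
Ralston–Granton: Ralston 8–5.
Norbury vs Marwick: Marwick wins 9–4.
Norbury vs Granton: Norbury wins 8–5.
Marwick–Granton: Granton 7–6.
No city is unbeaten: Ralston loses to Norbury; Norbury loses to Marwick; Marwick loses to Granton; Granton loses to Ralston. In particular Ralston > Granton > Marwick > Ralston is a majority cycle — no Condorcet winner exists.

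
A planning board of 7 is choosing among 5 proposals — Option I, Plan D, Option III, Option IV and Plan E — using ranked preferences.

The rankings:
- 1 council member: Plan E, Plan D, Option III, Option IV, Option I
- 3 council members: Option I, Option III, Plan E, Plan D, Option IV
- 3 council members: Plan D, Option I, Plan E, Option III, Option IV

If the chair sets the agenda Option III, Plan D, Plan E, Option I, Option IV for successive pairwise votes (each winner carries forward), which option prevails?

Round 1: Option III vs Plan D — 3–4, Plan D advances.
Round 2: Plan D vs Plan E — 3–4, Plan E advances.
Round 3: Plan E vs Option I — 1–6, Option I advances.
Round 4: Option I vs Option IV — 6–1, Option I advances.
The agenda winner is Option I.

Option I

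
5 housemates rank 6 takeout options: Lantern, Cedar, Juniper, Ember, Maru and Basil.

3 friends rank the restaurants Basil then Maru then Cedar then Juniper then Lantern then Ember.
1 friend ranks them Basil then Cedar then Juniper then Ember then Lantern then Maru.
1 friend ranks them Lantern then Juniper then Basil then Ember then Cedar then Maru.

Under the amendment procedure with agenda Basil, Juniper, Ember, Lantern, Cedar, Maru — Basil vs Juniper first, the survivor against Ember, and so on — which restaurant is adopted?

Basil

Round 1: Basil vs Juniper — 4–1, Basil advances.
Round 2: Basil vs Ember — 5–0, Basil advances.
Round 3: Basil vs Lantern — 4–1, Basil advances.
Round 4: Basil vs Cedar — 5–0, Basil advances.
Round 5: Basil vs Maru — 5–0, Basil advances.
Basil survives the agenda.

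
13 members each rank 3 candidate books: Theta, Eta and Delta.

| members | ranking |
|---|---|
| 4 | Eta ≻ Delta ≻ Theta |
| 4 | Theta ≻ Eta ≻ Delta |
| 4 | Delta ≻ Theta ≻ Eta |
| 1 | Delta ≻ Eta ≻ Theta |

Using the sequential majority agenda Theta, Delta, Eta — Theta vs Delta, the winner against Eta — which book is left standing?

Round 1: Theta vs Delta — 4–9, Delta advances.
Round 2: Delta vs Eta — 5–8, Eta advances.
The agenda winner is Eta.

Eta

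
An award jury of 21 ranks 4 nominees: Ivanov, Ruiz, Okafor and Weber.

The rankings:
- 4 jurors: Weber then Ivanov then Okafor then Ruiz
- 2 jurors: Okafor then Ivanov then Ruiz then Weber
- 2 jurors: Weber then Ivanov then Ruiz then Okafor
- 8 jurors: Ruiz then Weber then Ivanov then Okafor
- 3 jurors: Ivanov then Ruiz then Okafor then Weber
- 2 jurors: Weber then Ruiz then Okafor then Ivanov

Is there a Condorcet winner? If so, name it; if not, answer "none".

none

Check each pair by majority over 21 ballots:
Ivanov vs Ruiz: Ivanov wins 11–10.
Ivanov–Okafor: Ivanov 17–4.
Ivanov–Weber: Weber 16–5.
Ruiz–Okafor: Ruiz 15–6.
Ruiz vs Weber: Ruiz wins 13–8.
Okafor vs Weber: Weber wins 16–5.
Every nominee loses at least once (Ivanov loses to Weber; Ruiz loses to Ivanov; Okafor loses to Ivanov; Weber loses to Ruiz). The majority relation contains the cycle Ivanov → Ruiz → Weber → Ivanov, so there is no Condorcet winner.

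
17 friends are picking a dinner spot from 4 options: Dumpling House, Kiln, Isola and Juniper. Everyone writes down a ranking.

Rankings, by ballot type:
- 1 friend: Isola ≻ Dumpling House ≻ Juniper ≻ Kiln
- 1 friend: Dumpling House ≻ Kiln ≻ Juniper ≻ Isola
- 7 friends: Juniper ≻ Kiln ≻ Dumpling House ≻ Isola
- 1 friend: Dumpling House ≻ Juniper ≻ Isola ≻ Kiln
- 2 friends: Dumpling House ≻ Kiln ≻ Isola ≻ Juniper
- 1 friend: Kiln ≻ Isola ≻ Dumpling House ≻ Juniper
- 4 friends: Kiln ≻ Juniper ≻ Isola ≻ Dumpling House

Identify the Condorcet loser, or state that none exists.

Isola

Head-to-head results (17 friends):
Dumpling House vs Kiln: 1+1+1+2 = 5 for Dumpling House, 12 for Kiln — Kiln by 12–5.
Dumpling House vs Isola: 1+7+1+2 = 11 for Dumpling House, 6 for Isola — Dumpling House by 11–6.
Dumpling House vs Juniper: Juniper, 11–6.
Kiln vs Isola: Kiln preferred on 1+7+2+1+4 = 15 ballots; Kiln wins 15–2.
Kiln–Juniper: Juniper 9–8.
Isola vs Juniper: 4 to 13, Juniper.
Only Isola has no wins; Isola is the Condorcet loser.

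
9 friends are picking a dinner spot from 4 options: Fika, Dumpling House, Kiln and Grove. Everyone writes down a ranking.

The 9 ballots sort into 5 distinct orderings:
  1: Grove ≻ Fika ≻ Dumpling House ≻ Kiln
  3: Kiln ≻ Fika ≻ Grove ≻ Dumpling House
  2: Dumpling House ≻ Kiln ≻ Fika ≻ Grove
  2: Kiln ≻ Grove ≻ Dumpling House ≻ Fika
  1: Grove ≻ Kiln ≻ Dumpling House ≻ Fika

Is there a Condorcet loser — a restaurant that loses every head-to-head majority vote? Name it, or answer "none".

none

Head-to-head results (9 friends):
Fika vs Dumpling House: 4 to 5, Dumpling House.
Fika–Kiln: Kiln 8–1.
Fika vs Grove: 3+2 = 5 for Fika, 4 for Grove — Fika by 5–4.
Dumpling House–Kiln: Kiln 6–3.
Dumpling House vs Grove: 2 to 7, Grove.
Kiln vs Grove: Kiln wins 7–2.
Each restaurant has at least one pairwise win (Fika beats Grove; Dumpling House beats Fika; Kiln beats Fika; Grove beats Dumpling House) — no Condorcet loser.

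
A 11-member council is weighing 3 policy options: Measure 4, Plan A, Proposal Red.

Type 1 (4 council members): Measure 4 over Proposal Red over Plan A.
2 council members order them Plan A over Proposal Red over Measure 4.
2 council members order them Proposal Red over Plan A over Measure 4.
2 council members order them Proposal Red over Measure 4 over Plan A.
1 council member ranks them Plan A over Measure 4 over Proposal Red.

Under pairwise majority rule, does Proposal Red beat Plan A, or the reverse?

Ballots ranking Proposal Red above Plan A: 4 + 2 + 2 = 8.
Ballots ranking Plan A above Proposal Red: 11 − 8 = 3.
Proposal Red wins the head-to-head 8–3.

Proposal Red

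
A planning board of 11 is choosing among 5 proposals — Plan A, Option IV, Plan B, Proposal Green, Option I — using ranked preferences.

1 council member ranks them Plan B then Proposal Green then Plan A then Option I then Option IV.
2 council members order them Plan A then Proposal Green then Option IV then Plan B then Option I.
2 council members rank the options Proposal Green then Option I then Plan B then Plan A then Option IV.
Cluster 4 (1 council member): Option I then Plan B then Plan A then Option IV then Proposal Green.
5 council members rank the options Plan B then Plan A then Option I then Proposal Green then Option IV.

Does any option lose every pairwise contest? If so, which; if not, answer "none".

Option IV

Head-to-head results (11 council members):
Plan A vs Option IV: 1+2+2+1+5 = 11 for Plan A, 0 for Option IV — Plan A by 11–0.
Plan A vs Plan B: 2 to 9, Plan B.
Plan A–Proposal Green: Plan A 8–3.
Plan A vs Option I: Plan A, 8–3.
Option IV vs Plan B: Plan B, 9–2.
Option IV vs Proposal Green: 1 for Option IV, 10 for Proposal Green — Proposal Green by 10–1.
Option IV–Option I: Option I 9–2.
Plan B vs Proposal Green: Plan B preferred on 1+1+5 = 7 ballots; Plan B wins 7–4.
Plan B vs Option I: 8 to 3, Plan B.
Proposal Green vs Option I: 1+2+2 = 5 for Proposal Green, 6 for Option I — Option I by 6–5.
Only Option IV has no wins; Option IV is the Condorcet loser.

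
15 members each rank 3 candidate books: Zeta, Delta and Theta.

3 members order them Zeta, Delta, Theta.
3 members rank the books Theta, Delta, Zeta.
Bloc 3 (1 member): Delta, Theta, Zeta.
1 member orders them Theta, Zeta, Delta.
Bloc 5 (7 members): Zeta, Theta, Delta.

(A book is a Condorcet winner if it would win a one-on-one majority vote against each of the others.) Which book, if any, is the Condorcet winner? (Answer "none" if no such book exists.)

Zeta

Pairwise majorities:
Zeta–Delta: Zeta 11–4.
Zeta–Theta: Zeta 10–5.
Delta vs Theta: Theta, 11–4.
Zeta defeats every rival head-to-head and is the Condorcet winner.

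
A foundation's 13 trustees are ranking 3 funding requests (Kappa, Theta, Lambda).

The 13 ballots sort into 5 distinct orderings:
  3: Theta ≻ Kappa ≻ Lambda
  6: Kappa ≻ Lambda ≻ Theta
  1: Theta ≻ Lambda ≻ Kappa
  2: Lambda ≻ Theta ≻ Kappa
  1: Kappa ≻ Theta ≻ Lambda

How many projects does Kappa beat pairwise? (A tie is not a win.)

2

Kappa against each rival (13 reviewers):
Kappa–Theta: Kappa 7–6.
Kappa vs Lambda: 3+6+1 = 10 for Kappa, 3 for Lambda — Kappa by 10–3.
Kappa beats Theta, Lambda — 2 pairwise wins.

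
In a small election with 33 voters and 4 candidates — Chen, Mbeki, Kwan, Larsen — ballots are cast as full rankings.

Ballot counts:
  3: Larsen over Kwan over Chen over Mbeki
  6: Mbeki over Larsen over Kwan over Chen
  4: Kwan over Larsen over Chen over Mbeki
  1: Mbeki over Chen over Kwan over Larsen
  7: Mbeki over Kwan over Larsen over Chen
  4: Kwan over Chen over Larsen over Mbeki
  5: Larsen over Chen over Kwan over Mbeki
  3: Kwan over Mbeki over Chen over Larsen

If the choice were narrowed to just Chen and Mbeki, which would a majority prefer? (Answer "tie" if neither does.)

Mbeki

Ballots ranking Chen above Mbeki: 3 + 4 + 4 + 5 = 16.
Ballots ranking Mbeki above Chen: 33 − 16 = 17.
Mbeki wins the head-to-head 17–16.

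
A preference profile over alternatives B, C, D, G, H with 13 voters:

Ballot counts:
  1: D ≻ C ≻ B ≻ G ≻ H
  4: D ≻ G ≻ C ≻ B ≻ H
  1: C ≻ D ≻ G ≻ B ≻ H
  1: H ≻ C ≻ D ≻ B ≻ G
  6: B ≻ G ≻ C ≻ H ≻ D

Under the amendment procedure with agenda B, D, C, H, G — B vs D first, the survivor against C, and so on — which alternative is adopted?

Round 1: B vs D — 6–7, D advances.
Round 2: D vs C — 5–8, C advances.
Round 3: C vs H — 12–1, C advances.
Round 4: C vs G — 3–10, G advances.
G survives the agenda.

G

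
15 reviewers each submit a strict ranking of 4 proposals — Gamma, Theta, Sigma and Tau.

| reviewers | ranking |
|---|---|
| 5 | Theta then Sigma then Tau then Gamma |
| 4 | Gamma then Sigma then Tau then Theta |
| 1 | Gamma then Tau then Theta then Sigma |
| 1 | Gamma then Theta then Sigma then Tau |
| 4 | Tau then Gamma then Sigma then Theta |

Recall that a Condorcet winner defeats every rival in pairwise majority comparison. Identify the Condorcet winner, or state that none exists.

Check each pair by majority over 15 ballots:
Gamma vs Theta: 4+1+1+4 = 10 for Gamma, 5 for Theta — Gamma by 10–5.
Gamma vs Sigma: 4+1+1+4 = 10 for Gamma, 5 for Sigma — Gamma by 10–5.
Gamma vs Tau: Gamma preferred on 4+1+1 = 6 ballots; Tau wins 9–6.
Theta vs Sigma: 7 to 8, Sigma.
Theta vs Tau: 5+1 = 6 for Theta, 9 for Tau — Tau by 9–6.
Sigma vs Tau: 5+4+1 = 10 for Sigma, 5 for Tau — Sigma by 10–5.
Every project loses at least once (Gamma loses to Tau; Theta loses to Gamma; Sigma loses to Gamma; Tau loses to Sigma). The majority relation contains the cycle Gamma > Sigma > Tau > Gamma, so there is no Condorcet winner.

none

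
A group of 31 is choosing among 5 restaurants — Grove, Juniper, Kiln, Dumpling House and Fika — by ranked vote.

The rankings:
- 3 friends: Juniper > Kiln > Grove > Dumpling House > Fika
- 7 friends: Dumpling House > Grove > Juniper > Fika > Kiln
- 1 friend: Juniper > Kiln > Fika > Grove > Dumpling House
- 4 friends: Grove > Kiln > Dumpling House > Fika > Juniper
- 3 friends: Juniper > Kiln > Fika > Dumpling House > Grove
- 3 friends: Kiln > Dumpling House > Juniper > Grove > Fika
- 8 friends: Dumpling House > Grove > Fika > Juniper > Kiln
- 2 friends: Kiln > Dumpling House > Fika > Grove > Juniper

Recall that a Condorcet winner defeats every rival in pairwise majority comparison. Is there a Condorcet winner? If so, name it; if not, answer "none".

none

Head-to-head results (31 friends):
Grove vs Juniper: Grove, 21–10.
Grove–Kiln: Grove 19–12.
Grove vs Dumpling House: Dumpling House, 23–8.
Grove vs Fika: Grove, 25–6.
Juniper vs Kiln: Juniper wins 22–9.
Juniper vs Dumpling House: Dumpling House wins 24–7.
Juniper vs Fika: Juniper wins 17–14.
Kiln–Dumpling House: Kiln 16–15.
Kiln vs Fika: Kiln wins 16–15.
Dumpling House–Fika: Dumpling House 27–4.
Every restaurant loses at least once (Grove loses to Dumpling House; Juniper loses to Grove; Kiln loses to Grove; Dumpling House loses to Kiln; Fika loses to Grove). The majority relation contains the cycle Grove → Kiln → Dumpling House → Grove, so there is no Condorcet winner.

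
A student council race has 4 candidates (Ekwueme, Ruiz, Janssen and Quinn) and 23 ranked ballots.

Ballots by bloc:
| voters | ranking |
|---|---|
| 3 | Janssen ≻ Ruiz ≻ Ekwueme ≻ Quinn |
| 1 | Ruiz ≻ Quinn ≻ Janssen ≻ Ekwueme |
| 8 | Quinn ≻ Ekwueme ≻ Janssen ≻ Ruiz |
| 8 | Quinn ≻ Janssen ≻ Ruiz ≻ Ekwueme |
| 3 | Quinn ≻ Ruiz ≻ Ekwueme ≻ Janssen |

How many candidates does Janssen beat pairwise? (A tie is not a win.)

Janssen against each rival (23 voters):
Janssen vs Ekwueme: Janssen, 12–11.
Janssen vs Ruiz: Janssen is ranked higher on 3+8+8 = 19 ballots, Ruiz on 4. Janssen wins 19–4.
Janssen vs Quinn: Janssen preferred on 3 ballots; Quinn wins 20–3.
Janssen beats Ekwueme, Ruiz; loses to Quinn — 2 pairwise wins.

2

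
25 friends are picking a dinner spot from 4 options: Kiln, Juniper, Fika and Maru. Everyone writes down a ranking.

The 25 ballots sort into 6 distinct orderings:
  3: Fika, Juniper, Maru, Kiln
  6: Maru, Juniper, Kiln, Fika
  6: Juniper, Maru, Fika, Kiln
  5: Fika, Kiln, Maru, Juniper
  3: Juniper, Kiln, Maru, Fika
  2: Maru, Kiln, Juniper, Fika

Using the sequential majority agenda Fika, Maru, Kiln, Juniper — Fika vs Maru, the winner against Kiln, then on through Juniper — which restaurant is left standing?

Round 1: Fika vs Maru — 8–17, Maru advances.
Round 2: Maru vs Kiln — 17–8, Maru advances.
Round 3: Maru vs Juniper — 13–12, Maru advances.
The agenda winner is Maru.

Maru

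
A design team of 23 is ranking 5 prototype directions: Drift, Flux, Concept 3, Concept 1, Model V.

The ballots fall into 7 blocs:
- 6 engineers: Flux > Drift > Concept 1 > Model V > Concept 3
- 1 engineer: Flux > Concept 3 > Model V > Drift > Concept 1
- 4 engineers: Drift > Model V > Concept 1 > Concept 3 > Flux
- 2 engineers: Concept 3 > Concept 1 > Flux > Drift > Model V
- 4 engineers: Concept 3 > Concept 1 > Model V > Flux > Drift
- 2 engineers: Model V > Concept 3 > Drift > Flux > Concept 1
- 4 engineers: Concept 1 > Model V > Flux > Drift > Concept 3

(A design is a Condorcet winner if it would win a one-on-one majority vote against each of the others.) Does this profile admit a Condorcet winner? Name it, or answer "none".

Head-to-head results (23 engineers):
Drift vs Flux: Flux, 17–6.
Drift vs Concept 3: 6+4+4 = 14 for Drift, 9 for Concept 3 — Drift by 14–9.
Drift vs Concept 1: 6+1+4+2 = 13 for Drift, 10 for Concept 1 — Drift by 13–10.
Drift vs Model V: Drift, 12–11.
Flux vs Concept 3: Flux is ranked higher on 6+1+4 = 11 ballots, Concept 3 on 12. Concept 3 wins 12–11.
Flux vs Concept 1: 6+1+2 = 9 for Flux, 14 for Concept 1 — Concept 1 by 14–9.
Flux–Model V: Model V 14–9.
Concept 3 vs Concept 1: Concept 1, 14–9.
Concept 3 vs Model V: Model V wins 16–7.
Concept 1 vs Model V: Concept 1, 16–7.
Each design drops at least one matchup (Drift loses to Flux; Flux loses to Concept 3; Concept 3 loses to Drift; Concept 1 loses to Drift; Model V loses to Drift); the cycle Drift → Concept 3 → Flux → Drift rules out a Condorcet winner.

none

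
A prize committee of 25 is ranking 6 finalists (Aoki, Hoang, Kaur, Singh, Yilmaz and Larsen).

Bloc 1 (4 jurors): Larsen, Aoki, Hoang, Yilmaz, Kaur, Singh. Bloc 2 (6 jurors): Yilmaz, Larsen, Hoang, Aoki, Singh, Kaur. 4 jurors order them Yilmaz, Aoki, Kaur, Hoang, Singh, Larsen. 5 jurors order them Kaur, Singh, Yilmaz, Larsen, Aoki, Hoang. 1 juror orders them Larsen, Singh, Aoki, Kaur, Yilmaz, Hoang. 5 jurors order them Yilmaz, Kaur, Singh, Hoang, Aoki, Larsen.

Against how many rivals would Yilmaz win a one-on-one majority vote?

Yilmaz against each rival (25 jurors):
Yilmaz–Aoki: Yilmaz 20–5.
Yilmaz vs Hoang: Yilmaz is ranked higher on 6+4+5+1+5 = 21 ballots, Hoang on 4. Yilmaz wins 21–4.
Yilmaz vs Kaur: Yilmaz wins 19–6.
Yilmaz vs Singh: 4+6+4+5 = 19 for Yilmaz, 6 for Singh — Yilmaz by 19–6.
Yilmaz vs Larsen: 20 to 5, Yilmaz.
Yilmaz beats Aoki, Hoang, Kaur, Singh, Larsen — 5 pairwise wins.

5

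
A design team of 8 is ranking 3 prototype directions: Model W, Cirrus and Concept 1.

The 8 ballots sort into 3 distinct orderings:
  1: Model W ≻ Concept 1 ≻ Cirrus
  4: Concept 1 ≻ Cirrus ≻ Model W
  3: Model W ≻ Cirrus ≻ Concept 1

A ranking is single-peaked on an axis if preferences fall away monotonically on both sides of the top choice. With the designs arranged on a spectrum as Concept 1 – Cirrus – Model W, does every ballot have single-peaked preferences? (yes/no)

Axis positions: Concept 1=1, Cirrus=2, Model W=3.
Cluster 1: ranking walks positions 3-1-2; Concept 1 is ranked above Cirrus even though Cirrus lies between Concept 1 and the peak Model W on the axis — preferences dip and rise again. Not single-peaked.
Cluster 2 (peak Concept 1 at position 1): ranking walks positions 1-2-3, expanding outward from the peak — single-peaked.
Cluster 3 (peak Model W at position 3): ranking walks positions 3-2-1, expanding outward from the peak — single-peaked.
Cluster 1 violates single-peakedness, so the profile is not single-peaked on this axis.

no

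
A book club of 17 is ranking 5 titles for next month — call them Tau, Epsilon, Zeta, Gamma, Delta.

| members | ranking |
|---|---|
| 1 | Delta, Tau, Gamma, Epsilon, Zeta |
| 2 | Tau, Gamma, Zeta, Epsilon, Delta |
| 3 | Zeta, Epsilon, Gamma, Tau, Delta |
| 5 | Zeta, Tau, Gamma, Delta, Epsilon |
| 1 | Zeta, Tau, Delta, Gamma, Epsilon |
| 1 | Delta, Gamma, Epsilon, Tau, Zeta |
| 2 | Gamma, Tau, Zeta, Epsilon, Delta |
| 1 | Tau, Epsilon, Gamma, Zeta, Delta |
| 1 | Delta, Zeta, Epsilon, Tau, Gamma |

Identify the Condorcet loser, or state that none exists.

Pairwise majorities:
Tau vs Epsilon: Tau is ranked higher on 1+2+5+1+2+1 = 12 ballots, Epsilon on 5. Tau wins 12–5.
Tau vs Zeta: 7 to 10, Zeta.
Tau vs Gamma: Tau, 11–6.
Tau vs Delta: Tau, 14–3.
Epsilon vs Zeta: Epsilon is ranked higher on 1+1+1 = 3 ballots, Zeta on 14. Zeta wins 14–3.
Epsilon vs Gamma: Gamma wins 12–5.
Epsilon–Delta: Delta 9–8.
Zeta vs Gamma: 10 to 7, Zeta.
Zeta vs Delta: Zeta wins 14–3.
Gamma vs Delta: Gamma is ranked higher on 2+3+5+2+1 = 13 ballots, Delta on 4. Gamma wins 13–4.
Epsilon loses to every other book — it is the Condorcet loser.

Epsilon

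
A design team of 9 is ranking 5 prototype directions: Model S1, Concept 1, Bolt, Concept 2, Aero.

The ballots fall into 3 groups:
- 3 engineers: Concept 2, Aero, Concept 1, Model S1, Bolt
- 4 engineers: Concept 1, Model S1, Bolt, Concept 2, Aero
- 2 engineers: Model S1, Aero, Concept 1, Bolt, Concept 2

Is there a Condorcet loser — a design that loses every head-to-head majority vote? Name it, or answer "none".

Pairwise majorities:
Model S1 vs Concept 1: 2 to 7, Concept 1.
Model S1 vs Bolt: 9 to 0, Model S1.
Model S1 vs Concept 2: Model S1 is ranked higher on 4+2 = 6 ballots, Concept 2 on 3. Model S1 wins 6–3.
Model S1 vs Aero: Model S1 preferred on 4+2 = 6 ballots; Model S1 wins 6–3.
Concept 1 vs Bolt: Concept 1, 9–0.
Concept 1 vs Concept 2: Concept 1 preferred on 4+2 = 6 ballots; Concept 1 wins 6–3.
Concept 1 vs Aero: Aero wins 5–4.
Bolt vs Concept 2: 4+2 = 6 for Bolt, 3 for Concept 2 — Bolt by 6–3.
Bolt–Aero: Aero 5–4.
Concept 2 vs Aero: Concept 2 wins 7–2.
No design is winless: Model S1 beats Bolt; Concept 1 beats Model S1; Bolt beats Concept 2; Concept 2 beats Aero; Aero beats Concept 1. There is no Condorcet loser.

none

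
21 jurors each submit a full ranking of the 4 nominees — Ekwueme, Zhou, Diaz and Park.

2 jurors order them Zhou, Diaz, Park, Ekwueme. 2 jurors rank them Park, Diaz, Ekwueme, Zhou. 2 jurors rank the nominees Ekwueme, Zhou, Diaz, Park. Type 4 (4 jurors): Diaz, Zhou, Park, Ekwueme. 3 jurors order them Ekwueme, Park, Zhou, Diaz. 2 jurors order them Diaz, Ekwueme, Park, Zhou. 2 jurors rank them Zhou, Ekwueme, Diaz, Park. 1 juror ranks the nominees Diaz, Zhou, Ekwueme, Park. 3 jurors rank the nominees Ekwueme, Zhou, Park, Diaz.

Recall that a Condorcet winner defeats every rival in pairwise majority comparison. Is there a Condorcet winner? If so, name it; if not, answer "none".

Check each pair by majority over 21 ballots:
Ekwueme vs Zhou: Ekwueme is ranked higher on 2+2+3+2+3 = 12 ballots, Zhou on 9. Ekwueme wins 12–9.
Ekwueme vs Diaz: 10 to 11, Diaz.
Ekwueme vs Park: 13 to 8, Ekwueme.
Zhou vs Diaz: Zhou is ranked higher on 2+2+3+2+3 = 12 ballots, Diaz on 9. Zhou wins 12–9.
Zhou vs Park: Zhou preferred on 2+2+4+2+1+3 = 14 ballots; Zhou wins 14–7.
Diaz vs Park: Diaz preferred on 2+2+4+2+2+1 = 13 ballots; Diaz wins 13–8.
Each nominee drops at least one matchup (Ekwueme loses to Diaz; Zhou loses to Ekwueme; Diaz loses to Zhou; Park loses to Ekwueme); the cycle Ekwueme > Zhou > Diaz > Ekwueme rules out a Condorcet winner.

none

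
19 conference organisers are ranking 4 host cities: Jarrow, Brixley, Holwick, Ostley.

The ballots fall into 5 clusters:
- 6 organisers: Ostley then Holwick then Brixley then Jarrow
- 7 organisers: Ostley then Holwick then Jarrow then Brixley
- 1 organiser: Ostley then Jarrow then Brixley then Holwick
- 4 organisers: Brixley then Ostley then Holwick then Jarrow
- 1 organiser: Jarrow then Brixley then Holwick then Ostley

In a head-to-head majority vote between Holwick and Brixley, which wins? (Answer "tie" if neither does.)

Holwick

Ballots ranking Holwick above Brixley: 6 + 7 = 13.
Ballots ranking Brixley above Holwick: 19 − 13 = 6.
Holwick wins the head-to-head 13–6.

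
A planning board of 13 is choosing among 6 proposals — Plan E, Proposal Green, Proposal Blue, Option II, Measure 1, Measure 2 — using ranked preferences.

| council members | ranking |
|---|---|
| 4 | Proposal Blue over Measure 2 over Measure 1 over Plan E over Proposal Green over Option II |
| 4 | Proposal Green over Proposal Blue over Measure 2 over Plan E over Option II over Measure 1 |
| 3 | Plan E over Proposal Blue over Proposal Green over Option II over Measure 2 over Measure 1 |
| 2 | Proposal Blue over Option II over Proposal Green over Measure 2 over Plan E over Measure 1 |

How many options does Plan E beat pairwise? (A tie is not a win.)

3

Plan E against each rival (13 council members):
Plan E–Proposal Green: Plan E 7–6.
Plan E vs Proposal Blue: Proposal Blue, 10–3.
Plan E vs Option II: 11 to 2, Plan E.
Plan E vs Measure 1: Plan E, 9–4.
Plan E vs Measure 2: Measure 2 wins 10–3.
Plan E beats Proposal Green, Option II, Measure 1; loses to Proposal Blue, Measure 2 — 3 pairwise wins.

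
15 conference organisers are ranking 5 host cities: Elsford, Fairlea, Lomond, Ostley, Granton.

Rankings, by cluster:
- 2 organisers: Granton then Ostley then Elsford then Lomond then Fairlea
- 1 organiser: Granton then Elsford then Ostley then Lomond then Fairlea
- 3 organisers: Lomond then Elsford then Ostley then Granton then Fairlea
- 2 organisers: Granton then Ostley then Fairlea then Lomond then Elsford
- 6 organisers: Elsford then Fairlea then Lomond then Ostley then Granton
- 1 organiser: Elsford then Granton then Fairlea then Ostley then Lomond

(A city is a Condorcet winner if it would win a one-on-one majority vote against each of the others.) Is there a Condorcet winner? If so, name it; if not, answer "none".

Elsford

Head-to-head results (15 organisers):
Elsford–Fairlea: Elsford 13–2.
Elsford–Lomond: Elsford 10–5.
Elsford vs Ostley: Elsford wins 11–4.
Elsford vs Granton: 3+6+1 = 10 for Elsford, 5 for Granton — Elsford by 10–5.
Fairlea–Lomond: Fairlea 9–6.
Fairlea–Ostley: Ostley 8–7.
Fairlea vs Granton: 6 for Fairlea, 9 for Granton — Granton by 9–6.
Lomond vs Ostley: Lomond preferred on 3+6 = 9 ballots; Lomond wins 9–6.
Lomond vs Granton: Lomond is ranked higher on 3+6 = 9 ballots, Granton on 6. Lomond wins 9–6.
Ostley vs Granton: Ostley is ranked higher on 3+6 = 9 ballots, Granton on 6. Ostley wins 9–6.
Elsford beats each of Fairlea, Lomond, Ostley, Granton — Elsford is the Condorcet winner.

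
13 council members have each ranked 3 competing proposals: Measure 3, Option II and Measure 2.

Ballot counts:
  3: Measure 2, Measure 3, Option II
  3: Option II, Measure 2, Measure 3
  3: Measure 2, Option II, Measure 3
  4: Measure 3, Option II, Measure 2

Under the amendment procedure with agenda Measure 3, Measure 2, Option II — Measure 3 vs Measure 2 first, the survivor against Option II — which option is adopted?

Round 1: Measure 3 vs Measure 2 — 4–9, Measure 2 advances.
Round 2: Measure 2 vs Option II — 6–7, Option II advances.
The agenda winner is Option II.

Option II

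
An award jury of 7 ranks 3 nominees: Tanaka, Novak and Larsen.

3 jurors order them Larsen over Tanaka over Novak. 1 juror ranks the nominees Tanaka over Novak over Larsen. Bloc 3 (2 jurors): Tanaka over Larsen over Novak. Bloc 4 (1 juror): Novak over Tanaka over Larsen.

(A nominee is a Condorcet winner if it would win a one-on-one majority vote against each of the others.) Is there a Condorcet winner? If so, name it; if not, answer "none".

Head-to-head results (7 jurors):
Tanaka vs Novak: Tanaka, 6–1.
Tanaka vs Larsen: 4 to 3, Tanaka.
Novak vs Larsen: Novak is ranked higher on 1+1 = 2 ballots, Larsen on 5. Larsen wins 5–2.
Tanaka wins every pairwise contest, so Tanaka is the Condorcet winner.

Tanaka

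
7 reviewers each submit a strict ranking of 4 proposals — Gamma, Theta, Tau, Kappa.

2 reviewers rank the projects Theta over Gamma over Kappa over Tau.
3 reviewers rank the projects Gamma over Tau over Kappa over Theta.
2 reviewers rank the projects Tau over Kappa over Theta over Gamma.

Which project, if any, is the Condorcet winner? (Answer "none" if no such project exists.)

none

Check each pair by majority over 7 ballots:
Gamma vs Theta: Theta wins 4–3.
Gamma vs Tau: Gamma wins 5–2.
Gamma vs Kappa: Gamma wins 5–2.
Theta vs Tau: Tau, 5–2.
Theta–Kappa: Kappa 5–2.
Tau–Kappa: Tau 5–2.
Every project loses at least once (Gamma loses to Theta; Theta loses to Tau; Tau loses to Gamma; Kappa loses to Gamma). The majority relation contains the cycle Gamma beats Tau beats Theta beats Gamma, so there is no Condorcet winner.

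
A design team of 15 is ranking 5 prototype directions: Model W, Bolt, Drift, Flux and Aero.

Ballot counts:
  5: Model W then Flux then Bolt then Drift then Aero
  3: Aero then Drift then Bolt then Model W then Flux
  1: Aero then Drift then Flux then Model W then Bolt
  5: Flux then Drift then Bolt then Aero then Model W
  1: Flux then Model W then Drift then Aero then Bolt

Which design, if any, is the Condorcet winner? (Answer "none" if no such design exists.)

none

Check each pair by majority over 15 ballots:
Model W vs Bolt: Bolt, 8–7.
Model W–Drift: Drift 9–6.
Model W vs Flux: Model W, 8–7.
Model W vs Aero: Aero wins 9–6.
Bolt vs Drift: Drift wins 10–5.
Bolt–Flux: Flux 12–3.
Bolt vs Aero: Bolt wins 10–5.
Drift vs Flux: Flux wins 11–4.
Drift–Aero: Drift 11–4.
Flux vs Aero: Flux, 11–4.
No design is unbeaten: Model W loses to Bolt; Bolt loses to Drift; Drift loses to Flux; Flux loses to Model W; Aero loses to Bolt. In particular Model W beats Flux beats Bolt beats Model W is a majority cycle — no Condorcet winner exists.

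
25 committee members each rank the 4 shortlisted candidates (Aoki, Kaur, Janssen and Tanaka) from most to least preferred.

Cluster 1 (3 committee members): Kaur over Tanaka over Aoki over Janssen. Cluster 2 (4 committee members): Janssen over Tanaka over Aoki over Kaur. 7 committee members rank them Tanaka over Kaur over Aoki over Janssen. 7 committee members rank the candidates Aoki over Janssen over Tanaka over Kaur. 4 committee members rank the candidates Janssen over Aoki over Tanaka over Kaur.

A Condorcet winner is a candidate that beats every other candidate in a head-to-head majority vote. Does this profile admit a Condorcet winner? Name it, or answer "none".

Pairwise majorities:
Aoki vs Kaur: Aoki preferred on 4+7+4 = 15 ballots; Aoki wins 15–10.
Aoki vs Janssen: Aoki, 17–8.
Aoki vs Tanaka: 7+4 = 11 for Aoki, 14 for Tanaka — Tanaka by 14–11.
Kaur vs Janssen: Janssen, 15–10.
Kaur vs Tanaka: Kaur is ranked higher on 3 ballots, Tanaka on 22. Tanaka wins 22–3.
Janssen vs Tanaka: Janssen preferred on 4+7+4 = 15 ballots; Janssen wins 15–10.
Each candidate drops at least one matchup (Aoki loses to Tanaka; Kaur loses to Aoki; Janssen loses to Aoki; Tanaka loses to Janssen); the cycle Aoki beats Janssen beats Tanaka beats Aoki rules out a Condorcet winner.

none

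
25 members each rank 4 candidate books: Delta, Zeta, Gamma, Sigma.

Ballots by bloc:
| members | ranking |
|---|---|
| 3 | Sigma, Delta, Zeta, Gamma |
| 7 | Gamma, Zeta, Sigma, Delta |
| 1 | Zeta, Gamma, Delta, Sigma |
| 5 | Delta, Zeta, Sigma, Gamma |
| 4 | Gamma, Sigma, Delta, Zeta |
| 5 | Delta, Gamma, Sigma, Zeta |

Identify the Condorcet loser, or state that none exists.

Head-to-head results (25 members):
Delta vs Zeta: Delta, 17–8.
Delta vs Gamma: Delta wins 13–12.
Delta vs Sigma: Delta preferred on 1+5+5 = 11 ballots; Sigma wins 14–11.
Zeta vs Gamma: Gamma wins 16–9.
Zeta vs Sigma: 13 to 12, Zeta.
Gamma–Sigma: Gamma 17–8.
Each book has at least one pairwise win (Delta beats Zeta; Zeta beats Sigma; Gamma beats Zeta; Sigma beats Delta) — no Condorcet loser.

none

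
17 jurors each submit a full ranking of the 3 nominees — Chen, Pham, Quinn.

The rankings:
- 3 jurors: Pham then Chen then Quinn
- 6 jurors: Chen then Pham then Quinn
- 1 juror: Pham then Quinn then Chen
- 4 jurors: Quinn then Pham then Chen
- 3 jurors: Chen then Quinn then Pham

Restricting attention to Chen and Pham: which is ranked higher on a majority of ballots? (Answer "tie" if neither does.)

Chen

Ballots ranking Chen above Pham: 6 + 3 = 9.
Ballots ranking Pham above Chen: 17 − 9 = 8.
Chen wins the head-to-head 9–8.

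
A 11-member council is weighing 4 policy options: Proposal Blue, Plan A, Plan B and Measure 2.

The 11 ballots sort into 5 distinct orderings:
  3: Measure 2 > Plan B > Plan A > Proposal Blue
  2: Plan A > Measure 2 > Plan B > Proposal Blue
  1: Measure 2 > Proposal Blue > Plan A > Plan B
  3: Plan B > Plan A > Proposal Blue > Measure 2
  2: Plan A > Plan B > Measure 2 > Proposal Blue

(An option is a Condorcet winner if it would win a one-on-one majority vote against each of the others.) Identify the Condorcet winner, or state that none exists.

Check each pair by majority over 11 ballots:
Proposal Blue vs Plan A: 1 for Proposal Blue, 10 for Plan A — Plan A by 10–1.
Proposal Blue vs Plan B: Plan B wins 10–1.
Proposal Blue vs Measure 2: Proposal Blue is ranked higher on 3 ballots, Measure 2 on 8. Measure 2 wins 8–3.
Plan A vs Plan B: Plan A is ranked higher on 2+1+2 = 5 ballots, Plan B on 6. Plan B wins 6–5.
Plan A–Measure 2: Plan A 7–4.
Plan B vs Measure 2: Measure 2 wins 6–5.
Each option drops at least one matchup (Proposal Blue loses to Plan A; Plan A loses to Plan B; Plan B loses to Measure 2; Measure 2 loses to Plan A); the cycle Plan A > Measure 2 > Plan B > Plan A rules out a Condorcet winner.

none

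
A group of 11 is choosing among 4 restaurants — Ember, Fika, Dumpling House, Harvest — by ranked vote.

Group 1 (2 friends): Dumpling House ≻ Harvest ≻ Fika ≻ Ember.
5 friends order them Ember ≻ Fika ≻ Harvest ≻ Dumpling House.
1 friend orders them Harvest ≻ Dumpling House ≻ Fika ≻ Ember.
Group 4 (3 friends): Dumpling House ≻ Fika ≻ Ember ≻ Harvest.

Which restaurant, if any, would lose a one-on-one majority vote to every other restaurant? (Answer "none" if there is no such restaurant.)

Pairwise majorities:
Ember–Fika: Fika 6–5.
Ember vs Dumpling House: 5 to 6, Dumpling House.
Ember vs Harvest: 5+3 = 8 for Ember, 3 for Harvest — Ember by 8–3.
Fika vs Dumpling House: Dumpling House, 6–5.
Fika vs Harvest: Fika preferred on 5+3 = 8 ballots; Fika wins 8–3.
Dumpling House–Harvest: Harvest 6–5.
Every restaurant wins at least one matchup (Ember beats Harvest; Fika beats Ember; Dumpling House beats Ember; Harvest beats Dumpling House), so there is no Condorcet loser.

none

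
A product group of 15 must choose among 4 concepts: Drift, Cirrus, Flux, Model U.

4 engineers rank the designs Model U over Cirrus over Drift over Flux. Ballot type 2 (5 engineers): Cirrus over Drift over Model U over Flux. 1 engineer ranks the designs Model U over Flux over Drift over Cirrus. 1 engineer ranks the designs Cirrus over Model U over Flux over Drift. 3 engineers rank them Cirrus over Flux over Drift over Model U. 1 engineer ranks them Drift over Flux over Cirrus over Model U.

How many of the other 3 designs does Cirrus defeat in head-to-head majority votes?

Cirrus against each rival (15 engineers):
Cirrus vs Drift: Cirrus, 13–2.
Cirrus vs Flux: Cirrus preferred on 4+5+1+3 = 13 ballots; Cirrus wins 13–2.
Cirrus vs Model U: 5+1+3+1 = 10 for Cirrus, 5 for Model U — Cirrus by 10–5.
Cirrus beats Drift, Flux, Model U — 3 pairwise wins.

3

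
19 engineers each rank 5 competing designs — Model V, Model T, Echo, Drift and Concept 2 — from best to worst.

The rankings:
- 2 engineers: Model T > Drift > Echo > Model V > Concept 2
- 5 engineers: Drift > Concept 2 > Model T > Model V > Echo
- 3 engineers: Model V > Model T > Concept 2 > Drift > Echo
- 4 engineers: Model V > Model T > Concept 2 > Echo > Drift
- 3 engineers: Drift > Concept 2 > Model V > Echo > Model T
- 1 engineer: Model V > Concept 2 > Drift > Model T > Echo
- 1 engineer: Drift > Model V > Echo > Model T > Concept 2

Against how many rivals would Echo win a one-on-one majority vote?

Echo against each rival (19 engineers):
Echo vs Model V: Echo is ranked higher on 2 ballots, Model V on 17. Model V wins 17–2.
Echo vs Model T: 3+1 = 4 for Echo, 15 for Model T — Model T by 15–4.
Echo–Drift: Drift 15–4.
Echo–Concept 2: Concept 2 16–3.
Echo beats no one; loses to Model V, Model T, Drift, Concept 2 — 0 pairwise wins.

0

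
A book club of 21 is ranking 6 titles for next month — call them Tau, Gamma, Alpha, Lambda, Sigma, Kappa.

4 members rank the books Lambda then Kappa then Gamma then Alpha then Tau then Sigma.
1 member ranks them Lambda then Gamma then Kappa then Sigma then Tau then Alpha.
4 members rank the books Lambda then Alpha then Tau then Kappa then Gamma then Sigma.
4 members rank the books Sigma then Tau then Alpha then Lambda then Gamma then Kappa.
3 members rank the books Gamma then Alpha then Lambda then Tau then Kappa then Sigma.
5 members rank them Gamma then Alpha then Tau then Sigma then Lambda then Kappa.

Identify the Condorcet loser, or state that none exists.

Head-to-head results (21 members):
Tau vs Gamma: Gamma, 13–8.
Tau vs Alpha: Tau is ranked higher on 1+4 = 5 ballots, Alpha on 16. Alpha wins 16–5.
Tau vs Lambda: Lambda, 12–9.
Tau–Sigma: Tau 16–5.
Tau vs Kappa: Tau, 16–5.
Gamma–Alpha: Gamma 13–8.
Gamma vs Lambda: 8 to 13, Lambda.
Gamma vs Sigma: Gamma is ranked higher on 4+1+4+3+5 = 17 ballots, Sigma on 4. Gamma wins 17–4.
Gamma vs Kappa: 1+4+3+5 = 13 for Gamma, 8 for Kappa — Gamma by 13–8.
Alpha vs Lambda: Alpha wins 12–9.
Alpha vs Sigma: 16 to 5, Alpha.
Alpha vs Kappa: 4+4+3+5 = 16 for Alpha, 5 for Kappa — Alpha by 16–5.
Lambda–Sigma: Lambda 12–9.
Lambda vs Kappa: 4+1+4+4+3+5 = 21 for Lambda, 0 for Kappa — Lambda by 21–0.
Sigma vs Kappa: Sigma preferred on 4+5 = 9 ballots; Kappa wins 12–9.
Only Sigma has no wins; Sigma is the Condorcet loser.

Sigma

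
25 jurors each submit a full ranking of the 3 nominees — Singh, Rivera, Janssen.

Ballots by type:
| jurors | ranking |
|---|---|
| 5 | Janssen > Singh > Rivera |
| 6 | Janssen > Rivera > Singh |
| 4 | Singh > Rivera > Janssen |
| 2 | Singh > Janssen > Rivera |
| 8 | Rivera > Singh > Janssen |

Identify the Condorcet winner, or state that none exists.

none

Pairwise majorities:
Singh vs Rivera: Rivera wins 14–11.
Singh vs Janssen: Singh preferred on 4+2+8 = 14 ballots; Singh wins 14–11.
Rivera–Janssen: Janssen 13–12.
Every nominee loses at least once (Singh loses to Rivera; Rivera loses to Janssen; Janssen loses to Singh). The majority relation contains the cycle Singh → Janssen → Rivera → Singh, so there is no Condorcet winner.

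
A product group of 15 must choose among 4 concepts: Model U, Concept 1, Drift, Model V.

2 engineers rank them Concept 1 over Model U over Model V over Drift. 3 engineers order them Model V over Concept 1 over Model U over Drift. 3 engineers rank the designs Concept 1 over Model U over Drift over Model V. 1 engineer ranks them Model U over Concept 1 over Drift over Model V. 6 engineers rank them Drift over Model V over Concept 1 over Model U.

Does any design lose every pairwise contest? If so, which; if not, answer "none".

Pairwise majorities:
Model U vs Concept 1: Concept 1 wins 14–1.
Model U–Drift: Model U 9–6.
Model U vs Model V: Model U is ranked higher on 2+3+1 = 6 ballots, Model V on 9. Model V wins 9–6.
Concept 1 vs Drift: Concept 1 preferred on 2+3+3+1 = 9 ballots; Concept 1 wins 9–6.
Concept 1 vs Model V: Concept 1 is ranked higher on 2+3+1 = 6 ballots, Model V on 9. Model V wins 9–6.
Drift–Model V: Drift 10–5.
No design is winless: Model U beats Drift; Concept 1 beats Model U; Drift beats Model V; Model V beats Model U. There is no Condorcet loser.

none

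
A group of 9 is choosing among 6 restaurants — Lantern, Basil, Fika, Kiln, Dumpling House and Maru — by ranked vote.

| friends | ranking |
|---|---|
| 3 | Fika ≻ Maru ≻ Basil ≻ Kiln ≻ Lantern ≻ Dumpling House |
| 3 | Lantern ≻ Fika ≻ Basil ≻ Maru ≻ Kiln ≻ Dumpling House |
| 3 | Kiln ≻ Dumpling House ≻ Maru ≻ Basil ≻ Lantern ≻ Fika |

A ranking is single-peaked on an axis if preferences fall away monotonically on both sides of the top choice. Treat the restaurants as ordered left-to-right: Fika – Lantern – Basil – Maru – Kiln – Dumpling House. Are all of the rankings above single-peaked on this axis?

Axis positions: Fika=1, Lantern=2, Basil=3, Maru=4, Kiln=5, Dumpling House=6.
Cluster 1: ranking walks positions 1-4-3-5-2-6; Maru is ranked above Lantern even though Lantern lies between Maru and the peak Fika on the axis — preferences dip and rise again. Not single-peaked.
Cluster 2 (peak Lantern at position 2): ranking walks positions 2-1-3-4-5-6, expanding outward from the peak — single-peaked.
Cluster 3 (peak Kiln at position 5): ranking walks positions 5-6-4-3-2-1, expanding outward from the peak — single-peaked.
Cluster 1 violates single-peakedness, so the profile is not single-peaked on this axis.

no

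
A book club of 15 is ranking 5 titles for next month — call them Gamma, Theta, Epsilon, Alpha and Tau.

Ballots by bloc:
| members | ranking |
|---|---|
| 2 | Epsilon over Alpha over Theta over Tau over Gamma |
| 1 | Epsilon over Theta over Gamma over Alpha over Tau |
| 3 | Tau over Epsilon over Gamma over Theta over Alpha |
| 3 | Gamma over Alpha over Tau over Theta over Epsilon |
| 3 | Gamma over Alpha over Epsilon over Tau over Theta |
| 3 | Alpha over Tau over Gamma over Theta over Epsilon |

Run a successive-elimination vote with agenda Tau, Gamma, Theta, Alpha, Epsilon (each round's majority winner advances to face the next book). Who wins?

Alpha

Round 1: Tau vs Gamma — 8–7, Tau advances.
Round 2: Tau vs Theta — 12–3, Tau advances.
Round 3: Tau vs Alpha — 3–12, Alpha advances.
Round 4: Alpha vs Epsilon — 9–6, Alpha advances.
The agenda winner is Alpha.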